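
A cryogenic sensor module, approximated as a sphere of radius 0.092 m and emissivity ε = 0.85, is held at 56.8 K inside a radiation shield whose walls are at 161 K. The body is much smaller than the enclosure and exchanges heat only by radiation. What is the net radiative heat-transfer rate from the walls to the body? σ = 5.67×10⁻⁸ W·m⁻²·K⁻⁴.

P_net ≈ 3.39 W

For a small grey body in a large enclosure: P_net = εσA(T_body⁴ − T_wall⁴).
A = 4πr² = 0.1064 m²; T_body⁴ − T_wall⁴ = 1.041×10⁷ − 6.719×10⁸ = -6.615×10⁸ K⁴.
|P_net| = 0.85·5.67×10⁻⁸·0.1064·6.615×10⁸.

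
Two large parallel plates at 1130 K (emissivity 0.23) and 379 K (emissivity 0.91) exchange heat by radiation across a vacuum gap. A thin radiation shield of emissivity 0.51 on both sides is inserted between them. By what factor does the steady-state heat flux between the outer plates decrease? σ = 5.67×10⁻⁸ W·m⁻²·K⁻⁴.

Without shield: q₀ = σΔ(T⁴)/(1/ε₁+1/ε₂−1) with denominator 4.447.
With shield the two gaps are in series; the resistances add: (1/ε₁+1/ε_s−1)+(1/ε_s+1/ε₂−1) = 5.309+2.060 = 7.368.
Heat-flux ratio q₀/q = 7.368/4.447.

factor ≈ 1.66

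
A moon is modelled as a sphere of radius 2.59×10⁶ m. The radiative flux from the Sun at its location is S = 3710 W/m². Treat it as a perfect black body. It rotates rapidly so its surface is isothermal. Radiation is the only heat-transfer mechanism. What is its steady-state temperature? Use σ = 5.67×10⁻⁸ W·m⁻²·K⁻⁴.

At equilibrium, absorbed power = emitted power.
Absorbing cross-section = πr² = 2.107×10¹³ m²; emitting surface = 4πr² = 8.430×10¹³ m² (ratio 4).
S·A_cross = εσ·A_surf·T⁴  ⇒  T⁴ = S/(4σ).
T⁴ = 1.00·3710/(4·5.67×10⁻⁸) = 1.636×10¹⁰ K⁴.
T = (1.636×10¹⁰)^(1/4).

T ≈ 358 K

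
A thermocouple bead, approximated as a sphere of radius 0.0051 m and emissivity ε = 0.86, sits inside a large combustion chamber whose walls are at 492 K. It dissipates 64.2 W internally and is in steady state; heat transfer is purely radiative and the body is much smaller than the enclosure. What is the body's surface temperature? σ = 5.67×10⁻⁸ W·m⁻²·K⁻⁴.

T ≈ 1420 K

For a small grey body in a large enclosure, net radiated power = εσA(T⁴ − T_w⁴).
Steady state: P = εσA(T⁴ − T_w⁴) with A = 4πr² = 3.269×10⁻⁴ m².
T⁴ = P/(εσA) + T_w⁴ = 64.2/(0.86·5.67×10⁻⁸·3.269×10⁻⁴) + (492)⁴
    = 4.028×10¹² + 5.859×10¹⁰ = 4.087×10¹² K⁴.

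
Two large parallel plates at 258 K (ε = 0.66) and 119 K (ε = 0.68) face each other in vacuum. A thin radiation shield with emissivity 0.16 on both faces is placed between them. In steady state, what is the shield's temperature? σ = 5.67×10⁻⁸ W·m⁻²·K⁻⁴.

T_s ≈ 219 K

In steady state the net flux on the hot side equals that on the cold side.
σ(T₁⁴−T_s⁴)/D₁ = σ(T_s⁴−T₂⁴)/D₂, with D₁ = 1/ε₁+1/ε_s−1 = 6.765, D₂ = 1/ε_s+1/ε₂−1 = 6.721.
Solve for T_s⁴: T_s⁴ = (D₂·T₁⁴ + D₁·T₂⁴)/(D₁+D₂) = 2.309×10⁹ K⁴.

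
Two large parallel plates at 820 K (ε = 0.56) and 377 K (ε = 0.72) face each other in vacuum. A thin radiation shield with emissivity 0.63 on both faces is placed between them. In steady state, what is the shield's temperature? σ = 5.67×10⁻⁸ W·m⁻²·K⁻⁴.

T_s ≈ 682 K

In steady state the net flux on the hot side equals that on the cold side.
σ(T₁⁴−T_s⁴)/D₁ = σ(T_s⁴−T₂⁴)/D₂, with D₁ = 1/ε₁+1/ε_s−1 = 2.373, D₂ = 1/ε_s+1/ε₂−1 = 1.976.
Solve for T_s⁴: T_s⁴ = (D₂·T₁⁴ + D₁·T₂⁴)/(D₁+D₂) = 2.165×10¹¹ K⁴.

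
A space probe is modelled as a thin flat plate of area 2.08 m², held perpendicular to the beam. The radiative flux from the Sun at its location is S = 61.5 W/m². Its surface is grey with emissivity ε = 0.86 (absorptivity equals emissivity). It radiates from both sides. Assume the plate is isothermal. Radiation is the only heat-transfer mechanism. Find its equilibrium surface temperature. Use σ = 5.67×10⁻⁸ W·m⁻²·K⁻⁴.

T ≈ 153 K

At equilibrium, absorbed power = emitted power.
Absorbing cross-section = A = 2.080 m²; emitting surface = 2A = 4.160 m² (ratio 2).
εS·A_cross = εσ·A_surf·T⁴  ⇒  T⁴ = S/(2σ)   (ε cancels).
T⁴ = 61.5/(2·5.67×10⁻⁸) = 5.423×10⁸ K⁴.
T = (5.423×10⁸)^(1/4).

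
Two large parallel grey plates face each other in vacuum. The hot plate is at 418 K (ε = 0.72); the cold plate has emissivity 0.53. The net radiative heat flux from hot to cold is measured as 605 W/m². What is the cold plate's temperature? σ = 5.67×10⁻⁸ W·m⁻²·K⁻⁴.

q = σ(T₁⁴ − T₂⁴)/(1/ε₁ + 1/ε₂ − 1); denominator = 2.276.
T₂⁴ = T₁⁴ − q·(1/ε₁+1/ε₂−1)/σ = 3.053×10¹⁰ − 605·2.276/5.67×10⁻⁸
    = 6.247×10⁹ K⁴.

T₂ ≈ 281 K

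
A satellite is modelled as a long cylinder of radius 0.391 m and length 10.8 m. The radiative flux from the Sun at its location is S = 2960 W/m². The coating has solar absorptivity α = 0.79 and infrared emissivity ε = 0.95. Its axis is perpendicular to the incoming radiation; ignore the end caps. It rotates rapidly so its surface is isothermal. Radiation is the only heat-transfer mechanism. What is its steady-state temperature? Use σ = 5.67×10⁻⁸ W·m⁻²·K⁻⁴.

At equilibrium, absorbed power = emitted power.
Absorbing cross-section = 2rL = 8.446 m²; emitting surface = 2πrL = 26.53 m² (ratio π).
αS·A_cross = εσ·A_surf·T⁴  ⇒  T⁴ = αS/(ε·πσ).
T⁴ = 0.790·2960/(0.95·π·5.67×10⁻⁸) = 1.382×10¹⁰ K⁴.
T = (1.382×10¹⁰)^(1/4).

T ≈ 343 K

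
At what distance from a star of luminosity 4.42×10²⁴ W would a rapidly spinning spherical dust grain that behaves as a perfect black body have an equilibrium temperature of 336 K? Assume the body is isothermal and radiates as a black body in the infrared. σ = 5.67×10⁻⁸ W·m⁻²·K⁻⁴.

For an isothermal black-emitting sphere, (1−a)S·πr² = σ·4πr²·T⁴ ⇒ S = 4σT⁴/(1−a).
S = 4·5.67×10⁻⁸·(336)⁴/1.00 = 2891 W/m².
Flux falls as S = L/(4πd²), so d = √(L/(4πS)) = √(4.42×10²⁴/(4π·2891)).

d ≈ 1.10×10¹⁰ m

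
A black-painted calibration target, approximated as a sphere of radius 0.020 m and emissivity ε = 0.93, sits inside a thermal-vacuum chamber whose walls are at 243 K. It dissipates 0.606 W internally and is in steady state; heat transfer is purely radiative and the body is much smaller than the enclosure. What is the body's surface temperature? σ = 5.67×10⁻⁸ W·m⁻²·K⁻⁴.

For a small grey body in a large enclosure, net radiated power = εσA(T⁴ − T_w⁴).
Steady state: P = εσA(T⁴ − T_w⁴) with A = 4πr² = 0.005027 m².
T⁴ = P/(εσA) + T_w⁴ = 0.606/(0.93·5.67×10⁻⁸·0.005027) + (243)⁴
    = 2.286×10⁹ + 3.487×10⁹ = 5.773×10⁹ K⁴.

T ≈ 276 K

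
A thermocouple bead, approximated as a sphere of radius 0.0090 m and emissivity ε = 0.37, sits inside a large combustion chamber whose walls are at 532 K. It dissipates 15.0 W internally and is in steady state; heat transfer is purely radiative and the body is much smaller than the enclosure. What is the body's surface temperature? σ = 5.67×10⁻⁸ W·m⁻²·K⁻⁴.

T ≈ 941 K

For a small grey body in a large enclosure, net radiated power = εσA(T⁴ − T_w⁴).
Steady state: P = εσA(T⁴ − T_w⁴) with A = 4πr² = 0.001018 m².
T⁴ = P/(εσA) + T_w⁴ = 15.0/(0.37·5.67×10⁻⁸·0.001018) + (532)⁴
    = 7.024×10¹¹ + 8.010×10¹⁰ = 7.825×10¹¹ K⁴.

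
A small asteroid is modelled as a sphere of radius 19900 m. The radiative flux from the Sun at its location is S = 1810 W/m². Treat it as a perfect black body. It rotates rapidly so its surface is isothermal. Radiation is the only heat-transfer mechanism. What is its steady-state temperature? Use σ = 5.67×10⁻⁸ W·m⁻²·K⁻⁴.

At equilibrium, absorbed power = emitted power.
Absorbing cross-section = πr² = 1.244×10⁹ m²; emitting surface = 4πr² = 4.976×10⁹ m² (ratio 4).
S·A_cross = εσ·A_surf·T⁴  ⇒  T⁴ = S/(4σ).
T⁴ = 1.00·1810/(4·5.67×10⁻⁸) = 7.981×10⁹ K⁴.
T = (7.981×10⁹)^(1/4).

T ≈ 299 K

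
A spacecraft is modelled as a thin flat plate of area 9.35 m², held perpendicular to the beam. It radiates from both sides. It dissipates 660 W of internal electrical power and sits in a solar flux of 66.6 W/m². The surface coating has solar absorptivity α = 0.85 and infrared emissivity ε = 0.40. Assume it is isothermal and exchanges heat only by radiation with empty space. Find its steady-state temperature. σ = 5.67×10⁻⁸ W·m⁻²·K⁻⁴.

T ≈ 230 K

At steady state, absorbed solar power + internal power = radiated power.
Absorbed: α·S·A_cross = 0.85·66.6·9.350 = 529.3 W (cross-section A).
Total input = 529.3 + 660 = 1189 W.
Radiated: εσ·A_surf·T⁴ with A_surf = 2A = 18.70 m².
T⁴ = 1189/(0.40·5.67×10⁻⁸·18.70) = 2.804×10⁹ K⁴.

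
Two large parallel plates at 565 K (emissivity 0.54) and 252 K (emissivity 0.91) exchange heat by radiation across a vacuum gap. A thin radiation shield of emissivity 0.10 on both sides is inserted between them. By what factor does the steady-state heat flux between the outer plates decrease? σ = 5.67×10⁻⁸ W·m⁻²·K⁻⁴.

Without shield: q₀ = σΔ(T⁴)/(1/ε₁+1/ε₂−1) with denominator 1.951.
With shield the two gaps are in series; the resistances add: (1/ε₁+1/ε_s−1)+(1/ε_s+1/ε₂−1) = 10.85+10.10 = 20.95.
Heat-flux ratio q₀/q = 20.95/1.951.

factor ≈ 10.7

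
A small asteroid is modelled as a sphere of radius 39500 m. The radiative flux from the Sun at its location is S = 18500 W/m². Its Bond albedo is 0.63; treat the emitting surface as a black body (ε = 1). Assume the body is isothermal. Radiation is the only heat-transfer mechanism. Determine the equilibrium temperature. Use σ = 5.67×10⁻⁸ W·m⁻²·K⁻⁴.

T ≈ 417 K

At equilibrium, absorbed power = emitted power.
Absorbing cross-section = πr² = 4.902×10⁹ m²; emitting surface = 4πr² = 1.961×10¹⁰ m² (ratio 4).
(1−a)S·A_cross = εσ·A_surf·T⁴  ⇒  T⁴ = (1−a)S/(4σ).
T⁴ = 0.370·18500/(4·5.67×10⁻⁸) = 3.018×10¹⁰ K⁴.
T = (3.018×10¹⁰)^(1/4).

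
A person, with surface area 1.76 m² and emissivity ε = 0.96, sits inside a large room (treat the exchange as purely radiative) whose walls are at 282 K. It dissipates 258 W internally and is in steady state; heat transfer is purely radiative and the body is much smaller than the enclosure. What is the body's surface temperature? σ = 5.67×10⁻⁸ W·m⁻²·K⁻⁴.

T ≈ 308 K

For a small grey body in a large enclosure, net radiated power = εσA(T⁴ − T_w⁴).
Steady state: P = εσA(T⁴ − T_w⁴) with A = 1.76 m².
T⁴ = P/(εσA) + T_w⁴ = 258/(0.96·5.67×10⁻⁸·1.760) + (282)⁴
    = 2.693×10⁹ + 6.324×10⁹ = 9.017×10⁹ K⁴.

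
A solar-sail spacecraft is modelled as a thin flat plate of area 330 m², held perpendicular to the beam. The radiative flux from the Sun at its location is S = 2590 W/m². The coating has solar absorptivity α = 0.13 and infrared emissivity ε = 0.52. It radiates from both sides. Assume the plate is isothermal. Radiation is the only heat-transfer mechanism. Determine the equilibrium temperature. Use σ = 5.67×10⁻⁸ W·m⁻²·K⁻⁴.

T ≈ 275 K

At equilibrium, absorbed power = emitted power.
Absorbing cross-section = A = 330.0 m²; emitting surface = 2A = 660.0 m² (ratio 2).
αS·A_cross = εσ·A_surf·T⁴  ⇒  T⁴ = αS/(ε·2σ).
T⁴ = 0.130·2590/(0.52·2·5.67×10⁻⁸) = 5.710×10⁹ K⁴.
T = (5.710×10⁹)^(1/4).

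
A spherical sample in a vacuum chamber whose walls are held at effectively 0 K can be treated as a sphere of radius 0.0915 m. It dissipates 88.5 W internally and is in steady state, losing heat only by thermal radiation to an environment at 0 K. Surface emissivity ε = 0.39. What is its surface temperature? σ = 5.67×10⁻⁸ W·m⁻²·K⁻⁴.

Steady state: internal power = radiated power, P = εσA T⁴.
Radiating area A = 4πr² = 0.1052 m².
T⁴ = P/(εσA) = 88.5/(0.39·5.67×10⁻⁸·0.1052) = 3.804×10¹⁰ K⁴.
T = (3.804×10¹⁰)^(1/4).

T ≈ 442 K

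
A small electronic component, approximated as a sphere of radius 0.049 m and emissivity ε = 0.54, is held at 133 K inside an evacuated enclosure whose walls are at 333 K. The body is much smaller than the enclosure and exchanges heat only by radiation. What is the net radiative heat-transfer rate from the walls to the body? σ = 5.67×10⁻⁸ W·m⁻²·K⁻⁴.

P_net ≈ 11.1 W

For a small grey body in a large enclosure: P_net = εσA(T_body⁴ − T_wall⁴).
A = 4πr² = 0.03017 m²; T_body⁴ − T_wall⁴ = 3.129×10⁸ − 1.230×10¹⁰ = -1.198×10¹⁰ K⁴.
|P_net| = 0.54·5.67×10⁻⁸·0.03017·1.198×10¹⁰.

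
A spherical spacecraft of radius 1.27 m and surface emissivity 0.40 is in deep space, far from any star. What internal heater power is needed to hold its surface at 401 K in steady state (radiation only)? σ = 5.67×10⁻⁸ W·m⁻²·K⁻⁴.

P = εσ·4πr²·T⁴.
4πr² = 20.27 m²; T⁴ = 2.586×10¹⁰ K⁴.
P = 0.40·5.67×10⁻⁸·20.27·2.586×10¹⁰.

P ≈ 11900 W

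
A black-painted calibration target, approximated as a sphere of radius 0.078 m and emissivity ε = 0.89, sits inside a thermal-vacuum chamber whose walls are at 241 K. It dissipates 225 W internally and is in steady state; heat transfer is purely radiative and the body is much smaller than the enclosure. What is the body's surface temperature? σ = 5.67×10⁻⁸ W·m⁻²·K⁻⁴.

T ≈ 498 K

For a small grey body in a large enclosure, net radiated power = εσA(T⁴ − T_w⁴).
Steady state: P = εσA(T⁴ − T_w⁴) with A = 4πr² = 0.07645 m².
T⁴ = P/(εσA) + T_w⁴ = 225/(0.89·5.67×10⁻⁸·0.07645) + (241)⁴
    = 5.832×10¹⁰ + 3.373×10⁹ = 6.169×10¹⁰ K⁴.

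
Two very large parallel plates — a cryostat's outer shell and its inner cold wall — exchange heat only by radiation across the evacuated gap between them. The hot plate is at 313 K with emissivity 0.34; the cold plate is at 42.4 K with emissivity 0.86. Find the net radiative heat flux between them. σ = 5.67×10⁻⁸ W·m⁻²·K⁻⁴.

q ≈ 175 W/m²

For two infinite grey parallel plates, q = σ(T₁⁴ − T₂⁴)/(1/ε₁ + 1/ε₂ − 1).
T₁⁴ − T₂⁴ = 9.598×10⁹ − 3.232×10⁶ = 9.595×10⁹ K⁴.
1/ε₁ + 1/ε₂ − 1 = 2.941 + 1.163 − 1 = 3.104.
q = 5.67×10⁻⁸ × 9.595×10⁹ / 3.104.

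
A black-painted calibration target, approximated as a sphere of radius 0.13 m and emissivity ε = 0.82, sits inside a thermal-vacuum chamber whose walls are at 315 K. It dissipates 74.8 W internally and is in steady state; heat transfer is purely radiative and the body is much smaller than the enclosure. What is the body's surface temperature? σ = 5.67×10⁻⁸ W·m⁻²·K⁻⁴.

T ≈ 363 K

For a small grey body in a large enclosure, net radiated power = εσA(T⁴ − T_w⁴).
Steady state: P = εσA(T⁴ − T_w⁴) with A = 4πr² = 0.2124 m².
T⁴ = P/(εσA) + T_w⁴ = 74.8/(0.82·5.67×10⁻⁸·0.2124) + (315)⁴
    = 7.575×10⁹ + 9.846×10⁹ = 1.742×10¹⁰ K⁴.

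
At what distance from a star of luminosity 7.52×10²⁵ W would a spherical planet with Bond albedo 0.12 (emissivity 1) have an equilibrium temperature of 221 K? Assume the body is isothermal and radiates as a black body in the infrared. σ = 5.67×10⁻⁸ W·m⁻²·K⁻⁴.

d ≈ 9.87×10¹⁰ m

For an isothermal black-emitting sphere, (1−a)S·πr² = σ·4πr²·T⁴ ⇒ S = 4σT⁴/(1−a).
S = 4·5.67×10⁻⁸·(221)⁴/0.880 = 614.8 W/m².
Flux falls as S = L/(4πd²), so d = √(L/(4πS)) = √(7.52×10²⁵/(4π·614.8)).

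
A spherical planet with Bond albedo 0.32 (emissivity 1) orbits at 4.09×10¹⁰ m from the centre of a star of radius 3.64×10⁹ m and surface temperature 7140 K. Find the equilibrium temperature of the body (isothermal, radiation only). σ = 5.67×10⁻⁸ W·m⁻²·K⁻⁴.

T ≈ 1370 K

The star's surface emits σT_*⁴; at distance d the flux is S = σT_*⁴(R_*/d)².
S = 5.67×10⁻⁸·(7140)⁴·(3.64×10⁹/4.09×10¹⁰)² = 1.167×10⁶ W/m².
For an isothermal sphere T⁴ = (1−a)S/(4σ) = 3.499×10¹² K⁴.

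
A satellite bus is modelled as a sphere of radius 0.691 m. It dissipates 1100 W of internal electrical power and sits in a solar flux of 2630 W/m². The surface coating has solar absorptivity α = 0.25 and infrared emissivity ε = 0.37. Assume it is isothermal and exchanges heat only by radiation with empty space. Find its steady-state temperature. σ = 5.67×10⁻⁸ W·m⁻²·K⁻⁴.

T ≈ 359 K

At steady state, absorbed solar power + internal power = radiated power.
Absorbed: α·S·A_cross = 0.25·2630·1.500 = 986.3 W (cross-section πr²).
Total input = 986.3 + 1100 = 2086 W.
Radiated: εσ·A_surf·T⁴ with A_surf = 4πr² = 6.000 m².
T⁴ = 2086/(0.37·5.67×10⁻⁸·6.000) = 1.657×10¹⁰ K⁴.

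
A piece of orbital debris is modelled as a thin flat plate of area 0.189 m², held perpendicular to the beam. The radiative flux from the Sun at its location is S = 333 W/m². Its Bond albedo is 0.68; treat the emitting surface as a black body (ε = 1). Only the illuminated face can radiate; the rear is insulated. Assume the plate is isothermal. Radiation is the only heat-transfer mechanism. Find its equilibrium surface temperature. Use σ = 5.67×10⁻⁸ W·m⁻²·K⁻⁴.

At equilibrium, absorbed power = emitted power.
Absorbing cross-section = A = 0.1890 m²; emitting surface = A = 0.1890 m² (ratio 1).
(1−a)S·A_cross = εσ·A_surf·T⁴  ⇒  T⁴ = (1−a)S/(1σ).
T⁴ = 0.320·333/(1·5.67×10⁻⁸) = 1.879×10⁹ K⁴.
T = (1.879×10⁹)^(1/4).

T ≈ 208 K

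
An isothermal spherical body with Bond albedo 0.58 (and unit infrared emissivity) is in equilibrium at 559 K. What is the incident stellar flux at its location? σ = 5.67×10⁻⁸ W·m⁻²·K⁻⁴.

S ≈ 52700 W/m²

(1−a)S·πr² = σ·4πr²·T⁴ ⇒ S = 4σT⁴/(1−a).
S = 4·5.67×10⁻⁸·9.764×10¹⁰/0.420.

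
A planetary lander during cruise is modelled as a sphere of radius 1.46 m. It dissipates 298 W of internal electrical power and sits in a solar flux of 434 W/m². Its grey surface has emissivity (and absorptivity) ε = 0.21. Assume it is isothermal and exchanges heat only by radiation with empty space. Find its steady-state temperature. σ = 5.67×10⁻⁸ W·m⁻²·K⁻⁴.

At steady state, absorbed solar power + internal power = radiated power.
Absorbed: α·S·A_cross = 0.21·434·6.697 = 610.3 W (cross-section πr²).
Total input = 610.3 + 298 = 908.3 W.
Radiated: εσ·A_surf·T⁴ with A_surf = 4πr² = 26.79 m².
T⁴ = 908.3/(0.21·5.67×10⁻⁸·26.79) = 2.848×10⁹ K⁴.

T ≈ 231 K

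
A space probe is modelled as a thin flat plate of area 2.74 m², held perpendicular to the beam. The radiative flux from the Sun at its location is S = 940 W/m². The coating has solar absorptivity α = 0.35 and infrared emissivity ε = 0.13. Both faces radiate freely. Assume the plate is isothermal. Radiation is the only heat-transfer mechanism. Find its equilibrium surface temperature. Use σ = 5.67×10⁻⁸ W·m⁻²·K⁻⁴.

At equilibrium, absorbed power = emitted power.
Absorbing cross-section = A = 2.740 m²; emitting surface = 2A = 5.480 m² (ratio 2).
αS·A_cross = εσ·A_surf·T⁴  ⇒  T⁴ = αS/(ε·2σ).
T⁴ = 0.350·940/(0.13·2·5.67×10⁻⁸) = 2.232×10¹⁰ K⁴.
T = (2.232×10¹⁰)^(1/4).

T ≈ 387 K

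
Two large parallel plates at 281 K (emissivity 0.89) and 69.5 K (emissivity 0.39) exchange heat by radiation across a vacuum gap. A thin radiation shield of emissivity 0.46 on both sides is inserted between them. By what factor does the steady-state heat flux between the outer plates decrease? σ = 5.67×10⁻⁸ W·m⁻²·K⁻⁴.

factor ≈ 2.25

Without shield: q₀ = σΔ(T⁴)/(1/ε₁+1/ε₂−1) with denominator 2.688.
With shield the two gaps are in series; the resistances add: (1/ε₁+1/ε_s−1)+(1/ε_s+1/ε₂−1) = 2.298+3.738 = 6.036.
Heat-flux ratio q₀/q = 6.036/2.688.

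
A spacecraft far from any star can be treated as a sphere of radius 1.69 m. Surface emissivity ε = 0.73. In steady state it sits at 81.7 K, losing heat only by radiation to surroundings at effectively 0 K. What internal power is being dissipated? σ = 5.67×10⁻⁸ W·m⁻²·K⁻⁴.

Steady state: P = εσA T⁴.
A = 4πr² = 35.89 m²; T⁴ = (81.7)⁴ = 4.455×10⁷ K⁴.
P = 0.73 × 5.67×10⁻⁸ × 35.89 × 4.455×10⁷.

P ≈ 66.2 W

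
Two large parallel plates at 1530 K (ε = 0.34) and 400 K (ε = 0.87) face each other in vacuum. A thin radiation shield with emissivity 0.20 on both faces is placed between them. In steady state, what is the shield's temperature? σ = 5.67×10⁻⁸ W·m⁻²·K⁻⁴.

T_s ≈ 1240 K

In steady state the net flux on the hot side equals that on the cold side.
σ(T₁⁴−T_s⁴)/D₁ = σ(T_s⁴−T₂⁴)/D₂, with D₁ = 1/ε₁+1/ε_s−1 = 6.941, D₂ = 1/ε_s+1/ε₂−1 = 5.149.
Solve for T_s⁴: T_s⁴ = (D₂·T₁⁴ + D₁·T₂⁴)/(D₁+D₂) = 2.349×10¹² K⁴.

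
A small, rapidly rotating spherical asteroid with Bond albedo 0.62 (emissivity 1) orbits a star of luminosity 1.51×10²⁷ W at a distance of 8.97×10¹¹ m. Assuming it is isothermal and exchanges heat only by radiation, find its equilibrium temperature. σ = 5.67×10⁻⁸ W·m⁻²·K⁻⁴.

First find the stellar flux at distance d: S = L/(4πd²) = 1.51×10²⁷/(4π·(8.97×10¹¹)²) = 149.3 W/m².
For an isothermal sphere, absorbed (1−a)S·πr² = emitted σ·4πr²·T⁴, so T⁴ = (1−a)S/(4σ).
T⁴ = 0.380·149.3/(4·5.67×10⁻⁸) = 2.502×10⁸ K⁴.

T ≈ 126 K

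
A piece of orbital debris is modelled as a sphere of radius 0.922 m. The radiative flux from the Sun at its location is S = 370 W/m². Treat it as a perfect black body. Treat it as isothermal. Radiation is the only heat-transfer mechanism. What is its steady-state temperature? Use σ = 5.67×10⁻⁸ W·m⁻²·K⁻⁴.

T ≈ 201 K

At equilibrium, absorbed power = emitted power.
Absorbing cross-section = πr² = 2.671 m²; emitting surface = 4πr² = 10.68 m² (ratio 4).
S·A_cross = εσ·A_surf·T⁴  ⇒  T⁴ = S/(4σ).
T⁴ = 1.00·370/(4·5.67×10⁻⁸) = 1.631×10⁹ K⁴.
T = (1.631×10⁹)^(1/4).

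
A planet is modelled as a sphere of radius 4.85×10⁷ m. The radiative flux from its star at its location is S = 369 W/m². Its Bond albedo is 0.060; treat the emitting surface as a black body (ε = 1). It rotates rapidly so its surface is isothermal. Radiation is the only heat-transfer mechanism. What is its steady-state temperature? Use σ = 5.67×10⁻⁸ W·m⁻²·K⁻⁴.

T ≈ 198 K

At equilibrium, absorbed power = emitted power.
Absorbing cross-section = πr² = 7.390×10¹⁵ m²; emitting surface = 4πr² = 2.956×10¹⁶ m² (ratio 4).
(1−a)S·A_cross = εσ·A_surf·T⁴  ⇒  T⁴ = (1−a)S/(4σ).
T⁴ = 0.940·369/(4·5.67×10⁻⁸) = 1.529×10⁹ K⁴.
T = (1.529×10⁹)^(1/4).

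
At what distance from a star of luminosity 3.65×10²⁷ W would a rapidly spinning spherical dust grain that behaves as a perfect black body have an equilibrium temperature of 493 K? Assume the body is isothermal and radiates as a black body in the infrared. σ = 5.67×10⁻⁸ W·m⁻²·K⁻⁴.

d ≈ 1.47×10¹¹ m

For an isothermal black-emitting sphere, (1−a)S·πr² = σ·4πr²·T⁴ ⇒ S = 4σT⁴/(1−a).
S = 4·5.67×10⁻⁸·(493)⁴/1.00 = 13400 W/m².
Flux falls as S = L/(4πd²), so d = √(L/(4πS)) = √(3.65×10²⁷/(4π·13400)).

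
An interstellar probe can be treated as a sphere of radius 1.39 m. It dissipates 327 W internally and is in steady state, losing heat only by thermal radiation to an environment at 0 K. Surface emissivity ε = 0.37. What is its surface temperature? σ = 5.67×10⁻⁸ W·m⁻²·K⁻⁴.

Steady state: internal power = radiated power, P = εσA T⁴.
Radiating area A = 4πr² = 24.28 m².
T⁴ = P/(εσA) = 327/(0.37·5.67×10⁻⁸·24.28) = 6.420×10⁸ K⁴.
T = (6.420×10⁸)^(1/4).

T ≈ 159 K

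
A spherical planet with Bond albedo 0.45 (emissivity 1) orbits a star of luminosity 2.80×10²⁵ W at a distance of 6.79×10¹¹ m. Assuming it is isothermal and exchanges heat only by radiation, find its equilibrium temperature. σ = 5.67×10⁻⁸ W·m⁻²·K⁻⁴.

T ≈ 58.5 K

First find the stellar flux at distance d: S = L/(4πd²) = 2.80×10²⁵/(4π·(6.79×10¹¹)²) = 4.833 W/m².
For an isothermal sphere, absorbed (1−a)S·πr² = emitted σ·4πr²·T⁴, so T⁴ = (1−a)S/(4σ).
T⁴ = 0.550·4.833/(4·5.67×10⁻⁸) = 1.172×10⁷ K⁴.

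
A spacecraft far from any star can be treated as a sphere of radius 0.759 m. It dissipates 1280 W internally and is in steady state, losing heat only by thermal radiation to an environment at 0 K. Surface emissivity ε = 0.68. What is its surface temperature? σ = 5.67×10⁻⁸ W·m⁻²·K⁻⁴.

T ≈ 260 K

Steady state: internal power = radiated power, P = εσA T⁴.
Radiating area A = 4πr² = 7.239 m².
T⁴ = P/(εσA) = 1280/(0.68·5.67×10⁻⁸·7.239) = 4.586×10⁹ K⁴.
T = (4.586×10⁹)^(1/4).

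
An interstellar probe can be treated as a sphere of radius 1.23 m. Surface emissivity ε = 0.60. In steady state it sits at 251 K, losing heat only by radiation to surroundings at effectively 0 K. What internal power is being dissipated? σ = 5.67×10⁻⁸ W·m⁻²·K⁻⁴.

Steady state: P = εσA T⁴.
A = 4πr² = 19.01 m²; T⁴ = (251)⁴ = 3.969×10⁹ K⁴.
P = 0.60 × 5.67×10⁻⁸ × 19.01 × 3.969×10⁹.

P ≈ 2570 W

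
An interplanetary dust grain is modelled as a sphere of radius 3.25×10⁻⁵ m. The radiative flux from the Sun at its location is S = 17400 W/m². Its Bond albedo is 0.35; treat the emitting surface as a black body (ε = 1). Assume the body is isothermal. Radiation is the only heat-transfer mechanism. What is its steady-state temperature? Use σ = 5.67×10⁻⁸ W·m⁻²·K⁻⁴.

At equilibrium, absorbed power = emitted power.
Absorbing cross-section = πr² = 3.318×10⁻⁹ m²; emitting surface = 4πr² = 1.327×10⁻⁸ m² (ratio 4).
(1−a)S·A_cross = εσ·A_surf·T⁴  ⇒  T⁴ = (1−a)S/(4σ).
T⁴ = 0.650·17400/(4·5.67×10⁻⁸) = 4.987×10¹⁰ K⁴.
T = (4.987×10¹⁰)^(1/4).

T ≈ 473 K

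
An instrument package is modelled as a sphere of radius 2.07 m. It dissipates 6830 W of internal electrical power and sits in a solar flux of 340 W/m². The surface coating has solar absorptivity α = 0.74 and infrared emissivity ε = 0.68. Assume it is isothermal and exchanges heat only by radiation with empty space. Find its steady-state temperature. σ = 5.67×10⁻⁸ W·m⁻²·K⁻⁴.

At steady state, absorbed solar power + internal power = radiated power.
Absorbed: α·S·A_cross = 0.74·340·13.46 = 3387 W (cross-section πr²).
Total input = 3387 + 6830 = 10220 W.
Radiated: εσ·A_surf·T⁴ with A_surf = 4πr² = 53.85 m².
T⁴ = 10220/(0.68·5.67×10⁻⁸·53.85) = 4.921×10⁹ K⁴.

T ≈ 265 K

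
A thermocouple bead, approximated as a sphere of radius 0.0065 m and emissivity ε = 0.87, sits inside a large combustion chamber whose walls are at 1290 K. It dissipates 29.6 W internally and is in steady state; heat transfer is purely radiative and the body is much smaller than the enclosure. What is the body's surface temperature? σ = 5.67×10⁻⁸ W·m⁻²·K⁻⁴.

For a small grey body in a large enclosure, net radiated power = εσA(T⁴ − T_w⁴).
Steady state: P = εσA(T⁴ − T_w⁴) with A = 4πr² = 5.309×10⁻⁴ m².
T⁴ = P/(εσA) + T_w⁴ = 29.6/(0.87·5.67×10⁻⁸·5.309×10⁻⁴) + (1290)⁴
    = 1.130×10¹² + 2.769×10¹² = 3.899×10¹² K⁴.

T ≈ 1410 K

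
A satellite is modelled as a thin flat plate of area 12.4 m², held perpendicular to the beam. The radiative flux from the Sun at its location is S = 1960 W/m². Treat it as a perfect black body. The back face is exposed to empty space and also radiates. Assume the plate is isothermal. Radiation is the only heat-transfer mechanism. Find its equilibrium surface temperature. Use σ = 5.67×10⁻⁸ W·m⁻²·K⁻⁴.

At equilibrium, absorbed power = emitted power.
Absorbing cross-section = A = 12.40 m²; emitting surface = 2A = 24.80 m² (ratio 2).
S·A_cross = εσ·A_surf·T⁴  ⇒  T⁴ = S/(2σ).
T⁴ = 1.00·1960/(2·5.67×10⁻⁸) = 1.728×10¹⁰ K⁴.
T = (1.728×10¹⁰)^(1/4).

T ≈ 363 K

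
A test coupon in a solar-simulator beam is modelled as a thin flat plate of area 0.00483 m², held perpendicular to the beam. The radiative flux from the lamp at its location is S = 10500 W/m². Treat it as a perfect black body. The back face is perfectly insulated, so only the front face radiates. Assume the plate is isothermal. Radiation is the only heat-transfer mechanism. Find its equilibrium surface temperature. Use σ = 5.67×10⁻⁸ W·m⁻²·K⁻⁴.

T ≈ 656 K

At equilibrium, absorbed power = emitted power.
Absorbing cross-section = A = 0.004830 m²; emitting surface = A = 0.004830 m² (ratio 1).
S·A_cross = εσ·A_surf·T⁴  ⇒  T⁴ = S/(1σ).
T⁴ = 1.00·10500/(1·5.67×10⁻⁸) = 1.852×10¹¹ K⁴.
T = (1.852×10¹¹)^(1/4).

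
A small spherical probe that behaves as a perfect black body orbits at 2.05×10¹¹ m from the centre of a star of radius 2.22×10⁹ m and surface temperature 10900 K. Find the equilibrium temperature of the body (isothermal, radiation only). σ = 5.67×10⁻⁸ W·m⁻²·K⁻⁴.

The star's surface emits σT_*⁴; at distance d the flux is S = σT_*⁴(R_*/d)².
S = 5.67×10⁻⁸·(10900)⁴·(2.22×10⁹/2.05×10¹¹)² = 93860 W/m².
For an isothermal sphere T⁴ = (1−a)S/(4σ) = 4.139×10¹¹ K⁴.

T ≈ 802 K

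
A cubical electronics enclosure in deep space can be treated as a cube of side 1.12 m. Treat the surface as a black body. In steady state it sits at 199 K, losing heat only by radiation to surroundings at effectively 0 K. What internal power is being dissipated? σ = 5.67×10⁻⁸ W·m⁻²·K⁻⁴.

P ≈ 669 W

Steady state: P = εσA T⁴.
A = 6L² = 7.526 m²; T⁴ = (199)⁴ = 1.568×10⁹ K⁴.
P = 1.0 × 5.67×10⁻⁸ × 7.526 × 1.568×10⁹.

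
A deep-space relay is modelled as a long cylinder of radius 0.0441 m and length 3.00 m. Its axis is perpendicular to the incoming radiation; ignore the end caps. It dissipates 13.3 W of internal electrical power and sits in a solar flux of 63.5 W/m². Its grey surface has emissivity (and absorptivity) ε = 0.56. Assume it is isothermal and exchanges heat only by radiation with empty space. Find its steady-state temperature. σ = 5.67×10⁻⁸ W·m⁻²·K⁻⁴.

T ≈ 171 K

At steady state, absorbed solar power + internal power = radiated power.
Absorbed: α·S·A_cross = 0.56·63.5·0.2646 = 9.409 W (cross-section 2rL).
Total input = 9.409 + 13.3 = 22.71 W.
Radiated: εσ·A_surf·T⁴ with A_surf = 2πrL = 0.8313 m².
T⁴ = 22.71/(0.56·5.67×10⁻⁸·0.8313) = 8.604×10⁸ K⁴.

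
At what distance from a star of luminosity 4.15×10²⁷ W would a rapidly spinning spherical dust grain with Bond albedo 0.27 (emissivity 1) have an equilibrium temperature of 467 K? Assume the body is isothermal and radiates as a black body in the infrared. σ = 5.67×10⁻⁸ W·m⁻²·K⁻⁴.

d ≈ 1.49×10¹¹ m

For an isothermal black-emitting sphere, (1−a)S·πr² = σ·4πr²·T⁴ ⇒ S = 4σT⁴/(1−a).
S = 4·5.67×10⁻⁸·(467)⁴/0.730 = 14780 W/m².
Flux falls as S = L/(4πd²), so d = √(L/(4πS)) = √(4.15×10²⁷/(4π·14780)).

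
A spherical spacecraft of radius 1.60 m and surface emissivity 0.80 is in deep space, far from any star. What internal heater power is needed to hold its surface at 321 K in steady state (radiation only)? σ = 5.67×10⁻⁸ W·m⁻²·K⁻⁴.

P = εσ·4πr²·T⁴.
4πr² = 32.17 m²; T⁴ = 1.062×10¹⁰ K⁴.
P = 0.80·5.67×10⁻⁸·32.17·1.062×10¹⁰.

P ≈ 15500 W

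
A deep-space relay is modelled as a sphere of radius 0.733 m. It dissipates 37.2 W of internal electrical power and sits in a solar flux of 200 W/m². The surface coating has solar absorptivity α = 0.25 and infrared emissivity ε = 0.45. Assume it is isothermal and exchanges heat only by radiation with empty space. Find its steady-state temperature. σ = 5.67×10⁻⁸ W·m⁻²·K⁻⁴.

At steady state, absorbed solar power + internal power = radiated power.
Absorbed: α·S·A_cross = 0.25·200·1.688 = 84.40 W (cross-section πr²).
Total input = 84.40 + 37.2 = 121.6 W.
Radiated: εσ·A_surf·T⁴ with A_surf = 4πr² = 6.752 m².
T⁴ = 121.6/(0.45·5.67×10⁻⁸·6.752) = 7.058×10⁸ K⁴.

T ≈ 163 K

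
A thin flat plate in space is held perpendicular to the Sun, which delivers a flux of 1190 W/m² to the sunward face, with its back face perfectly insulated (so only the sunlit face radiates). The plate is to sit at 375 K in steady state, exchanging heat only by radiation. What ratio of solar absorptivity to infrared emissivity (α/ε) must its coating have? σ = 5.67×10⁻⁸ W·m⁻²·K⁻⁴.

α/ε ≈ 0.942

Balance: αS·A = εσ·1A·T⁴ ⇒ α/ε = σT⁴/S.
α/ε = 5.67×10⁻⁸·(375)⁴/1190 = 5.67×10⁻⁸·1.978×10¹⁰/1190.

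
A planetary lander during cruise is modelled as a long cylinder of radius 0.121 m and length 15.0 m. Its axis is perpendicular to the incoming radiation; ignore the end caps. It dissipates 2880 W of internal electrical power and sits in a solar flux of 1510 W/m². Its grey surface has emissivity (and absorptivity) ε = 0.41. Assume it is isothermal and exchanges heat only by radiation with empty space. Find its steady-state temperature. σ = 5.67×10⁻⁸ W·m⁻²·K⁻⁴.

T ≈ 373 K

At steady state, absorbed solar power + internal power = radiated power.
Absorbed: α·S·A_cross = 0.41·1510·3.630 = 2247 W (cross-section 2rL).
Total input = 2247 + 2880 = 5127 W.
Radiated: εσ·A_surf·T⁴ with A_surf = 2πrL = 11.40 m².
T⁴ = 5127/(0.41·5.67×10⁻⁸·11.40) = 1.934×10¹⁰ K⁴.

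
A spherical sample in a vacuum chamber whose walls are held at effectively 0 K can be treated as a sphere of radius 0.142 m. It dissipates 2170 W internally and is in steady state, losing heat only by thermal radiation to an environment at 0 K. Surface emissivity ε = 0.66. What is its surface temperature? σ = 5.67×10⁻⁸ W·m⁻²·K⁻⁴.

T ≈ 692 K

Steady state: internal power = radiated power, P = εσA T⁴.
Radiating area A = 4πr² = 0.2534 m².
T⁴ = P/(εσA) = 2170/(0.66·5.67×10⁻⁸·0.2534) = 2.288×10¹¹ K⁴.
T = (2.288×10¹¹)^(1/4).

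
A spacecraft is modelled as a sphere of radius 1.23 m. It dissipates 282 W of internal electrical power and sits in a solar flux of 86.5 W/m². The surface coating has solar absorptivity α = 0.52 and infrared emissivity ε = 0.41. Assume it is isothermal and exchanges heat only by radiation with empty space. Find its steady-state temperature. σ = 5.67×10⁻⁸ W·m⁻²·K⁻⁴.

At steady state, absorbed solar power + internal power = radiated power.
Absorbed: α·S·A_cross = 0.52·86.5·4.753 = 213.8 W (cross-section πr²).
Total input = 213.8 + 282 = 495.8 W.
Radiated: εσ·A_surf·T⁴ with A_surf = 4πr² = 19.01 m².
T⁴ = 495.8/(0.41·5.67×10⁻⁸·19.01) = 1.122×10⁹ K⁴.

T ≈ 183 K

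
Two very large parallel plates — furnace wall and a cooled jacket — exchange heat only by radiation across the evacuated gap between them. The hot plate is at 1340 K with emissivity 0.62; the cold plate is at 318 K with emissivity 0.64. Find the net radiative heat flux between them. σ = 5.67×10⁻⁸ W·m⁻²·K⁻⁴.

For two infinite grey parallel plates, q = σ(T₁⁴ − T₂⁴)/(1/ε₁ + 1/ε₂ − 1).
T₁⁴ − T₂⁴ = 3.224×10¹² − 1.023×10¹⁰ = 3.214×10¹² K⁴.
1/ε₁ + 1/ε₂ − 1 = 1.613 + 1.562 − 1 = 2.175.
q = 5.67×10⁻⁸ × 3.214×10¹² / 2.175.

q ≈ 83800 W/m²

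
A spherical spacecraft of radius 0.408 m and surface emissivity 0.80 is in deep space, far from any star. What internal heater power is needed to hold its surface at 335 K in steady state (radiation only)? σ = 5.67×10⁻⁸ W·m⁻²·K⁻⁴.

P ≈ 1200 W

P = εσ·4πr²·T⁴.
4πr² = 2.092 m²; T⁴ = 1.259×10¹⁰ K⁴.
P = 0.80·5.67×10⁻⁸·2.092·1.259×10¹⁰.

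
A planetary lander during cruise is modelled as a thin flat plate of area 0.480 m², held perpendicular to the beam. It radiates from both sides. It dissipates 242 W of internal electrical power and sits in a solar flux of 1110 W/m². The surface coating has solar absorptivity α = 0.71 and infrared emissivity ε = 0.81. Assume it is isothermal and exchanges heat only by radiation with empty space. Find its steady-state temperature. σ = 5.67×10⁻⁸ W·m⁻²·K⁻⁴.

T ≈ 344 K

At steady state, absorbed solar power + internal power = radiated power.
Absorbed: α·S·A_cross = 0.71·1110·0.4800 = 378.3 W (cross-section A).
Total input = 378.3 + 242 = 620.3 W.
Radiated: εσ·A_surf·T⁴ with A_surf = 2A = 0.9600 m².
T⁴ = 620.3/(0.81·5.67×10⁻⁸·0.9600) = 1.407×10¹⁰ K⁴.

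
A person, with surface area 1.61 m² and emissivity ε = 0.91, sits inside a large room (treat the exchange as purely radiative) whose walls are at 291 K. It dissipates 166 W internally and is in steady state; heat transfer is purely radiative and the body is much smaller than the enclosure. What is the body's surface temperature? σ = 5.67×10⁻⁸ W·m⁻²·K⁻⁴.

T ≈ 309 K

For a small grey body in a large enclosure, net radiated power = εσA(T⁴ − T_w⁴).
Steady state: P = εσA(T⁴ − T_w⁴) with A = 1.61 m².
T⁴ = P/(εσA) + T_w⁴ = 166/(0.91·5.67×10⁻⁸·1.610) + (291)⁴
    = 1.998×10⁹ + 7.171×10⁹ = 9.169×10⁹ K⁴.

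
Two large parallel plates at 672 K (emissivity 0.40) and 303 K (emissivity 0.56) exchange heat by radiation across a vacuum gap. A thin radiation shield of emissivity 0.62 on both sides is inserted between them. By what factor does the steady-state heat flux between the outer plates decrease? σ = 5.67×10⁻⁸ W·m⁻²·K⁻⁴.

factor ≈ 1.68

Without shield: q₀ = σΔ(T⁴)/(1/ε₁+1/ε₂−1) with denominator 3.286.
With shield the two gaps are in series; the resistances add: (1/ε₁+1/ε_s−1)+(1/ε_s+1/ε₂−1) = 3.113+2.399 = 5.512.
Heat-flux ratio q₀/q = 5.512/3.286.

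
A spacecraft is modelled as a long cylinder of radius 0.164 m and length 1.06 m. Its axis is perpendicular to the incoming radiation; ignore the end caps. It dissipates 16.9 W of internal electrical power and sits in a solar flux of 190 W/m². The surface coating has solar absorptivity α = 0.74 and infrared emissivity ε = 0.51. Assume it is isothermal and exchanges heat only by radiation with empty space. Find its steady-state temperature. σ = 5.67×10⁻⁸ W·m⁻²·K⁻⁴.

At steady state, absorbed solar power + internal power = radiated power.
Absorbed: α·S·A_cross = 0.74·190·0.3477 = 48.88 W (cross-section 2rL).
Total input = 48.88 + 16.9 = 65.78 W.
Radiated: εσ·A_surf·T⁴ with A_surf = 2πrL = 1.092 m².
T⁴ = 65.78/(0.51·5.67×10⁻⁸·1.092) = 2.083×10⁹ K⁴.

T ≈ 214 K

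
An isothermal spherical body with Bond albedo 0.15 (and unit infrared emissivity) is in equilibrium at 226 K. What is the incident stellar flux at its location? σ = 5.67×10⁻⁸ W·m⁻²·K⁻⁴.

(1−a)S·πr² = σ·4πr²·T⁴ ⇒ S = 4σT⁴/(1−a).
S = 4·5.67×10⁻⁸·2.609×10⁹/0.850.

S ≈ 696 W/m²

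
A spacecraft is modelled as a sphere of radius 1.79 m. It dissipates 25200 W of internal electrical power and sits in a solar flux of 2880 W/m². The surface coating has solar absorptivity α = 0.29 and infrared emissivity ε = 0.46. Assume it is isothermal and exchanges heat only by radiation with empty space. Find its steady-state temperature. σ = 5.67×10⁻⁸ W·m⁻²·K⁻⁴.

At steady state, absorbed solar power + internal power = radiated power.
Absorbed: α·S·A_cross = 0.29·2880·10.07 = 8407 W (cross-section πr²).
Total input = 8407 + 25200 = 33610 W.
Radiated: εσ·A_surf·T⁴ with A_surf = 4πr² = 40.26 m².
T⁴ = 33610/(0.46·5.67×10⁻⁸·40.26) = 3.200×10¹⁰ K⁴.

T ≈ 423 K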